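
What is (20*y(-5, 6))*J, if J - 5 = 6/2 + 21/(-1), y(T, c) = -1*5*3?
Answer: 3900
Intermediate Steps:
y(T, c) = -15 (y(T, c) = -5*3 = -15)
J = -13 (J = 5 + (6/2 + 21/(-1)) = 5 + (6*(1/2) + 21*(-1)) = 5 + (3 - 21) = 5 - 18 = -13)
(20*y(-5, 6))*J = (20*(-15))*(-13) = -300*(-13) = 3900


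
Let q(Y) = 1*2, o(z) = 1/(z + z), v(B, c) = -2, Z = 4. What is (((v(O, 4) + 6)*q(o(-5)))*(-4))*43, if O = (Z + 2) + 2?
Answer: -1376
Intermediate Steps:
O = 8 (O = (4 + 2) + 2 = 6 + 2 = 8)
o(z) = 1/(2*z)
q(Y) = 2
(((v(O, 4) + 6)*q(o(-5)))*(-4))*43 = (((-2 + 6)*2)*(-4))*43 = ((4*2)*(-4))*43 = (8*(-4))*43 = -32*43 = -1376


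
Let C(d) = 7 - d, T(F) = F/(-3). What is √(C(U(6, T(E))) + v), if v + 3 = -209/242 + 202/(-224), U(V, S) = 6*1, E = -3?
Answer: I*√357203/308 ≈ 1.9405*I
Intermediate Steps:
T(F) = -F/3 (T(F) = F*(-⅓) = -F/3)
U(V, S) = 6
v = -5871/1232 (v = -3 + (-209/242 + 202/(-224)) = -3 + (-209*1/242 + 202*(-1/224)) = -3 + (-19/22 - 101/112) = -3 - 2175/1232 = -5871/1232 ≈ -4.7654)
√(C(U(6, T(E))) + v) = √((7 - 1*6) - 5871/1232) = √((7 - 6) - 5871/1232) = √(1 - 5871/1232) = √(-4639/1232) = I*√357203/308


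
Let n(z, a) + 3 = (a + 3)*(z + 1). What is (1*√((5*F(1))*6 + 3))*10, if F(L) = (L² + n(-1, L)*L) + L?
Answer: 30*I*√3 ≈ 51.962*I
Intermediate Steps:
n(z, a) = -3 + (1 + z)*(3 + a) (n(z, a) = -3 + (a + 3)*(z + 1) = -3 + (3 + a)*(1 + z) = -3 + (1 + z)*(3 + a))
F(L) = L² - 2*L (F(L) = (L² + (L + 3*(-1) + L*(-1))*L) + L = (L² + (L - 3 - L)*L) + L = (L² - 3*L) + L = L² - 2*L)
(1*√((5*F(1))*6 + 3))*10 = (1*√((5*(1*(-2 + 1)))*6 + 3))*10 = (1*√((5*(1*(-1)))*6 + 3))*10 = (1*√((5*(-1))*6 + 3))*10 = (1*√(-5*6 + 3))*10 = (1*√(-30 + 3))*10 = (1*√(-27))*10 = (1*(3*I*√3))*10 = (3*I*√3)*10 = 30*I*√3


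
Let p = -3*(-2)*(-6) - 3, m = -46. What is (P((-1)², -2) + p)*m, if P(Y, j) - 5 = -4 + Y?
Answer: 1702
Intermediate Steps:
P(Y, j) = 1 + Y (P(Y, j) = 5 + (-4 + Y) = 1 + Y)
p = -39 (p = 6*(-6) - 3 = -36 - 3 = -39)
(P((-1)², -2) + p)*m = ((1 + (-1)²) - 39)*(-46) = ((1 + 1) - 39)*(-46) = (2 - 39)*(-46) = -37*(-46) = 1702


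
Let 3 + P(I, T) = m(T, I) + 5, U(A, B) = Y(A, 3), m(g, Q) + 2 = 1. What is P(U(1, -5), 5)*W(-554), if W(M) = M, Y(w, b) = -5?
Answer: -554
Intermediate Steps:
m(g, Q) = -1 (m(g, Q) = -2 + 1 = -1)
U(A, B) = -5
P(I, T) = 1 (P(I, T) = -3 + (-1 + 5) = -3 + 4 = 1)
P(U(1, -5), 5)*W(-554) = 1*(-554) = -554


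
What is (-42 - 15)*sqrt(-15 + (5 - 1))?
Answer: -57*I*sqrt(11) ≈ -189.05*I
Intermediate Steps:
(-42 - 15)*sqrt(-15 + (5 - 1)) = -57*sqrt(-15 + 4) = -57*I*sqrt(11)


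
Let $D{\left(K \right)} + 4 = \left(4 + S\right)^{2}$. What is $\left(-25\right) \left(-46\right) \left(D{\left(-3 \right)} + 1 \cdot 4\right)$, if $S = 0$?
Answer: $18400$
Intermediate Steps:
$D{\left(K \right)} = 12$ ($D{\left(K \right)} = -4 + \left(4 + 0\right)^{2} = -4 + 4^{2} = -4 + 16 = 12$)
$\left(-25\right) \left(-46\right) \left(D{\left(-3 \right)} + 1 \cdot 4\right) = \left(-25\right) \left(-46\right) \left(12 + 1 \cdot 4\right) = 1150 \left(12 + 4\right) = 1150 \cdot 16 = 18400$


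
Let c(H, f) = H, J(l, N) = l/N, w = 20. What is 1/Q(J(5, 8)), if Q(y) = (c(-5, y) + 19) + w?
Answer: 1/34 ≈ 0.029412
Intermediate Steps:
Q(y) = 34 (Q(y) = (-5 + 19) + 20 = 14 + 20 = 34)
1/Q(J(5, 8)) = 1/34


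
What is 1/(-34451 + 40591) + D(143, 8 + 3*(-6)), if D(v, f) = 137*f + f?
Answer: -8473199/6140 ≈ -1380.0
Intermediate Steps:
D(v, f) = 138*f
1/(-34451 + 40591) + D(143, 8 + 3*(-6)) = 1/(-34451 + 40591) + 138*(8 + 3*(-6)) = 1/6140 + 138*(8 - 18) = 1/6140 + 138*(-10) = 1/6140 - 1380 = -8473199/6140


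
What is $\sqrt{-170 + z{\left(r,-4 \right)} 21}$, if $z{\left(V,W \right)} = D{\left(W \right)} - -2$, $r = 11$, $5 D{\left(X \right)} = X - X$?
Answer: $8 i \sqrt{2} \approx 11.314 i$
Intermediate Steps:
$D{\left(X \right)} = 0$ ($D{\left(X \right)} = \frac{X - X}{5} = \frac{1}{5} \cdot 0 = 0$)
$z{\left(V,W \right)} = 2$ ($z{\left(V,W \right)} = 0 - -2 = 0 + 2 = 2$)
$\sqrt{-170 + z{\left(r,-4 \right)} 21} = \sqrt{-170 + 2 \cdot 21} = \sqrt{-170 + 42} = \sqrt{-128} = 8 i \sqrt{2}$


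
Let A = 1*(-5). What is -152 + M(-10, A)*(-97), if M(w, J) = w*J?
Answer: -5002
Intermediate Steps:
A = -5
M(w, J) = J*w
-152 + M(-10, A)*(-97) = -152 - 5*(-10)*(-97) = -152 + 50*(-97) = -152 - 4850 = -5002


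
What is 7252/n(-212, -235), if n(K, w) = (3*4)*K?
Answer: -1813/636 ≈ -2.8506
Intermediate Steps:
n(K, w) = 12*K
7252/n(-212, -235) = 7252/((12*(-212))) = 7252/(-2544) = 7252*(-1/2544) = -1813/636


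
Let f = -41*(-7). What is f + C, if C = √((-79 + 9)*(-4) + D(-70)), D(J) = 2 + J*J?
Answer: 287 + √5182 ≈ 358.99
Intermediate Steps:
D(J) = 2 + J²
f = 287
C = √5182 (C = √((-79 + 9)*(-4) + (2 + (-70)²)) = √(-70*(-4) + (2 + 4900)) = √(280 + 4902) = √5182 ≈ 71.986)
f + C = 287 + √5182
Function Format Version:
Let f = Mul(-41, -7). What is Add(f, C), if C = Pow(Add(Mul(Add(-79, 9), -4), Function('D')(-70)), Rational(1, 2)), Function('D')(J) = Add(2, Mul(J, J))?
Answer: Add(287, Pow(5182, Rational(1, 2))) ≈ 358.99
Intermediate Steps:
Function('D')(J) = Add(2, Pow(J, 2))
f = 287
C = Pow(5182, Rational(1, 2)) (C = Pow(Add(Mul(Add(-79, 9), -4), Add(2, Pow(-70, 2))), Rational(1, 2)) = Pow(Add(Mul(-70, -4), Add(2, 4900)), Rational(1, 2)) = Pow(Add(280, 4902), Rational(1, 2)) = Pow(5182, Rational(1, 2)) ≈ 71.986)
Add(f, C) = Add(287, Pow(5182, Rational(1, 2)))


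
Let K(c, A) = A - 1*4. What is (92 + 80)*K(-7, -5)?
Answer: -1548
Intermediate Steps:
K(c, A) = -4 + A (K(c, A) = A - 4 = -4 + A)
(92 + 80)*K(-7, -5) = (92 + 80)*(-4 - 5) = 172*(-9) = -1548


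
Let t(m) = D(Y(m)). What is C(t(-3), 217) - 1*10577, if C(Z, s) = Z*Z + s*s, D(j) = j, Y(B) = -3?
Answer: 36521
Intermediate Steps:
t(m) = -3
C(Z, s) = Z**2 + s**2
C(t(-3), 217) - 1*10577 = ((-3)**2 + 217**2) - 1*10577 = (9 + 47089) - 10577 = 47098 - 10577 = 36521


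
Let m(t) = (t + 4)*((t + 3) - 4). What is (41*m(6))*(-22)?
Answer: -45100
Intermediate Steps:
m(t) = (-1 + t)*(4 + t) (m(t) = (4 + t)*((3 + t) - 4) = (4 + t)*(-1 + t) = (-1 + t)*(4 + t))
(41*m(6))*(-22) = (41*(-4 + 6² + 3*6))*(-22) = (41*(-4 + 36 + 18))*(-22) = (41*50)*(-22) = 2050*(-22) = -45100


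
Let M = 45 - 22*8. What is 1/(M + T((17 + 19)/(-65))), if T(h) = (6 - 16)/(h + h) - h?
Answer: -2340/284119 ≈ -0.0082360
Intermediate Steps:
M = -131 (M = 45 - 176 = -131)
T(h) = -h - 5/h (T(h) = -10*1/(2*h) - h = -5/h - h = -h - 5/h)
1/(M + T((17 + 19)/(-65))) = 1/(-131 + (-(17 + 19)/(-65) - 5*(-65/(17 + 19)))) = 1/(-131 + (-36*(-1)/65 - 5/(36*(-1/65)))) = 1/(-131 + (-1*(-36/65) - 5/(-36/65))) = 1/(-131 + (36/65 - 5*(-65/36))) = 1/(-131 + (36/65 + 325/36)) = 1/(-131 + 22421/2340) = 1/(-284119/2340) = -2340/284119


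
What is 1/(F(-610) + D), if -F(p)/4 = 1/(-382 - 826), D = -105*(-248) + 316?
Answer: 302/7959513 ≈ 3.7942e-5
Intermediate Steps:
D = 26356 (D = 26040 + 316 = 26356)
F(p) = 1/302 (F(p) = -4/(-382 - 826) = -4/(-1208) = -4*(-1/1208) = 1/302)
1/(F(-610) + D) = 1/(1/302 + 26356) = 1/(7959513/302) = 302/7959513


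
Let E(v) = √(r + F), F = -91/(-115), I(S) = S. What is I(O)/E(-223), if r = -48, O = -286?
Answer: 286*I*√624335/5429 ≈ 41.625*I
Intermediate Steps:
F = 91/115 (F = -91*(-1/115) = 91/115 ≈ 0.79130)
E(v) = I*√624335/115 (E(v) = √(-48 + 91/115) = √(-5429/115) = I*√624335/115)
I(O)/E(-223) = -286*(-I*√624335/5429) = -(-286)*I*√624335/5429 = 286*I*√624335/5429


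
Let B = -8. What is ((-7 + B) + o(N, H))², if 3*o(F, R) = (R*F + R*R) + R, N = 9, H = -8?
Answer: 3721/9 ≈ 413.44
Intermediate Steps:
o(F, R) = R/3 + R²/3 + F*R/3 (o(F, R) = ((R*F + R*R) + R)/3 = ((F*R + R²) + R)/3 = ((R² + F*R) + R)/3 = (R + R² + F*R)/3 = R/3 + R²/3 + F*R/3)
((-7 + B) + o(N, H))² = ((-7 - 8) + (⅓)*(-8)*(1 + 9 - 8))² = (-15 + (⅓)*(-8)*2)² = (-15 - 16/3)² = (-61/3)² = 3721/9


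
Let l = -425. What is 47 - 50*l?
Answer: 21297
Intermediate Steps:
47 - 50*l = 47 - 50*(-425) = 47 + 21250 = 21297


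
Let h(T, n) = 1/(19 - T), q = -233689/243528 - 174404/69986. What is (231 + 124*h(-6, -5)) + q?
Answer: 49534612322471/213044382600 ≈ 232.51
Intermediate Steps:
q = -29413607833/8521775304 (q = -233689*1/243528 - 174404*1/69986 = -233689/243528 - 87202/34993 = -29413607833/8521775304 ≈ -3.4516)
(231 + 124*h(-6, -5)) + q = (231 + 124*(-1/(-19 - 6))) - 29413607833/8521775304 = (231 + 124*(-1/(-25))) - 29413607833/8521775304 = (231 + 124*(-1*(-1/25))) - 29413607833/8521775304 = (231 + 124*(1/25)) - 29413607833/8521775304 = (231 + 124/25) - 29413607833/8521775304 = 5899/25 - 29413607833/8521775304 = 49534612322471/213044382600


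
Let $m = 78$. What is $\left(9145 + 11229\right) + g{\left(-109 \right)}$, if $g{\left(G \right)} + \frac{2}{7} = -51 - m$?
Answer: $\frac{141713}{7} \approx 20245.0$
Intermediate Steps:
$g{\left(G \right)} = - \frac{905}{7}$ ($g{\left(G \right)} = - \frac{2}{7} - 129 = - \frac{905}{7}$)
$\left(9145 + 11229\right) + g{\left(-109 \right)} = \left(9145 + 11229\right) - \frac{905}{7} = 20374 - \frac{905}{7} = \frac{141713}{7}$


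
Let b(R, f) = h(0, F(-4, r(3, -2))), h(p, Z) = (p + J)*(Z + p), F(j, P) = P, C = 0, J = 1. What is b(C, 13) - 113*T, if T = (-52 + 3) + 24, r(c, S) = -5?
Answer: 2820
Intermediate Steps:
h(p, Z) = (1 + p)*(Z + p) (h(p, Z) = (p + 1)*(Z + p) = (1 + p)*(Z + p))
T = -25 (T = -49 + 24 = -25)
b(R, f) = -5 (b(R, f) = -5 + 0 + 0**2 - 5*0 = -5 + 0 + 0 + 0 = -5)
b(C, 13) - 113*T = -5 - 113*(-25) = -5 + 2825 = 2820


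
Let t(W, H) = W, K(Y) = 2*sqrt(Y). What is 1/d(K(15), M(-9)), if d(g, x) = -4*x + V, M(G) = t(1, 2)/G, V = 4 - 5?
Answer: -9/5 ≈ -1.8000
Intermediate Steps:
V = -1
M(G) = 1/G
d(g, x) = -1 - 4*x (d(g, x) = -4*x - 1 = -1 - 4*x)
1/d(K(15), M(-9)) = 1/(-1 - 4/(-9)) = 1/(-1 - 4*(-1/9)) = 1/(-1 + 4/9) = 1/(-5/9) = -9/5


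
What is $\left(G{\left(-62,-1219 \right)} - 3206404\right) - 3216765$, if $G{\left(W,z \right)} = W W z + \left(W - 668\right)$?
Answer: $-11109735$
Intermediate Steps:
$G{\left(W,z \right)} = -668 + W + z W^{2}$ ($G{\left(W,z \right)} = W^{2} z + \left(W - 668\right) = z W^{2} + \left(-668 + W\right) = -668 + W + z W^{2}$)
$\left(G{\left(-62,-1219 \right)} - 3206404\right) - 3216765 = \left(\left(-668 - 62 - 1219 \left(-62\right)^{2}\right) - 3206404\right) - 3216765 = \left(\left(-668 - 62 - 4685836\right) - 3206404\right) - 3216765 = \left(-4686566 - 3206404\right) - 3216765 = -7892970 - 3216765 = -11109735$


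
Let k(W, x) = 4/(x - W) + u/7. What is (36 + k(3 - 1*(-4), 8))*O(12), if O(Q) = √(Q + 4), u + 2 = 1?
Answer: 1116/7 ≈ 159.43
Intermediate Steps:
u = -1 (u = -2 + 1 = -1)
O(Q) = √(4 + Q)
k(W, x) = -⅐ + 4/(x - W) (k(W, x) = 4/(x - W) - 1/7 = 4/(x - W) - 1*⅐ = 4/(x - W) - ⅐ = -⅐ + 4/(x - W))
(36 + k(3 - 1*(-4), 8))*O(12) = (36 + (-28 + 8 - (3 - 1*(-4)))/(7*((3 - 1*(-4)) - 1*8)))*√(4 + 12) = (36 + (-28 + 8 - (3 + 4))/(7*((3 + 4) - 8)))*√16 = (36 + (-28 + 8 - 1*7)/(7*(7 - 8)))*4 = (36 + (⅐)*(-28 + 8 - 7)/(-1))*4 = (36 + (⅐)*(-1)*(-27))*4 = (36 + 27/7)*4 = (279/7)*4 = 1116/7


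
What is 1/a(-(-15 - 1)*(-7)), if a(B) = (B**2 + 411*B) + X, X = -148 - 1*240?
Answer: -1/33876 ≈ -2.9519e-5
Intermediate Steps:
X = -388 (X = -148 - 240 = -388)
a(B) = -388 + B**2 + 411*B (a(B) = (B**2 + 411*B) - 388 = -388 + B**2 + 411*B)
1/a(-(-15 - 1)*(-7)) = 1/(-388 + (-(-15 - 1)*(-7))**2 + 411*(-(-15 - 1)*(-7))) = 1/(-388 + (-(-16)*(-7))**2 + 411*(-(-16)*(-7))) = 1/(-388 + (-1*112)**2 + 411*(-1*112)) = 1/(-388 + (-112)**2 + 411*(-112)) = 1/(-388 + 12544 - 46032) = 1/(-33876) = -1/33876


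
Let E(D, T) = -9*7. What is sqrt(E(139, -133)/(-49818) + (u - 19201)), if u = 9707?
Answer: I*sqrt(7252237778)/874 ≈ 97.437*I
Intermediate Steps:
E(D, T) = -63
sqrt(E(139, -133)/(-49818) + (u - 19201)) = sqrt(-63/(-49818) + (9707 - 19201)) = sqrt(-63*(-1/49818) - 9494) = sqrt(21/16606 - 9494) = sqrt(-157657343/16606) = I*sqrt(7252237778)/874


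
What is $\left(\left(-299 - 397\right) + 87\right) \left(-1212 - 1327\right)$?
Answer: $1546251$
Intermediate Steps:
$\left(\left(-299 - 397\right) + 87\right) \left(-1212 - 1327\right) = \left(-696 + 87\right) \left(-2539\right) = \left(-609\right) \left(-2539\right) = 1546251$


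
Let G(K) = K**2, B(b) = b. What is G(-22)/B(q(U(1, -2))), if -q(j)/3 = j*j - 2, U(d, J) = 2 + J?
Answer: 242/3 ≈ 80.667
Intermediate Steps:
q(j) = 6 - 3*j**2 (q(j) = -3*(j*j - 2) = -3*(j**2 - 2) = -3*(-2 + j**2) = 6 - 3*j**2)
G(-22)/B(q(U(1, -2))) = (-22)**2/(6 - 3*(2 - 2)**2) = 484/(6 - 3*0**2) = 484/(6 - 3*0) = 484/(6 + 0) = 484/6 = 484*(1/6) = 242/3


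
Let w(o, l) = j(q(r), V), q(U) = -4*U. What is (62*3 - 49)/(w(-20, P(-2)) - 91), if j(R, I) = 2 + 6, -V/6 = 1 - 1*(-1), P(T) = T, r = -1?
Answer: -137/83 ≈ -1.6506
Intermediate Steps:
V = -12 (V = -6*(1 - 1*(-1)) = -6*(1 + 1) = -6*2 = -12)
j(R, I) = 8
w(o, l) = 8
(62*3 - 49)/(w(-20, P(-2)) - 91) = (62*3 - 49)/(8 - 91) = (186 - 49)/(-83) = 137*(-1/83) = -137/83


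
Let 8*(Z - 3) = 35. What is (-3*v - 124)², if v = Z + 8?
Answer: 1852321/64 ≈ 28943.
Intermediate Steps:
Z = 59/8 (Z = 3 + (⅛)*35 = 3 + 35/8 = 59/8 ≈ 7.3750)
v = 123/8 (v = 59/8 + 8 = 123/8 ≈ 15.375)
(-3*v - 124)² = (-3*123/8 - 124)² = (-369/8 - 124)² = (-1361/8)² = 1852321/64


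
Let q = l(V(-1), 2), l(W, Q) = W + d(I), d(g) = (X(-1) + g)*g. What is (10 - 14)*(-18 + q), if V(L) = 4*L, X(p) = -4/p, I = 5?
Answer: -92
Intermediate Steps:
d(g) = g*(4 + g) (d(g) = (-4/(-1) + g)*g = (-4*(-1) + g)*g = (4 + g)*g = g*(4 + g))
l(W, Q) = 45 + W (l(W, Q) = W + 5*(4 + 5) = W + 5*9 = W + 45 = 45 + W)
q = 41 (q = 45 + 4*(-1) = 45 - 4 = 41)
(10 - 14)*(-18 + q) = (10 - 14)*(-18 + 41) = -4*23 = -92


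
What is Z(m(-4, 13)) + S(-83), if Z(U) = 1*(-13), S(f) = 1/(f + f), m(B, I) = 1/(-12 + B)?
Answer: -2159/166 ≈ -13.006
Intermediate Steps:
S(f) = 1/(2*f)
Z(U) = -13
Z(m(-4, 13)) + S(-83) = -13 + (½)/(-83) = -13 + (½)*(-1/83) = -13 - 1/166 = -2159/166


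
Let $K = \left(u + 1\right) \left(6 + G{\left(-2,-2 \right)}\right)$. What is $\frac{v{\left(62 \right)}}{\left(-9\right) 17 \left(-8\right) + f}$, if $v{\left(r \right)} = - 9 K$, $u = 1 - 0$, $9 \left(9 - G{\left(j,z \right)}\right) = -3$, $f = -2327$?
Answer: $\frac{276}{1103} \approx 0.25023$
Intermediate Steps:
$G{\left(j,z \right)} = \frac{28}{3}$ ($G{\left(j,z \right)} = 9 - - \frac{1}{3} = 9 + \frac{1}{3} = \frac{28}{3}$)
$u = 1$ ($u = 1 + 0 = 1$)
$K = \frac{92}{3}$ ($K = \left(1 + 1\right) \left(6 + \frac{28}{3}\right) = 2 \cdot \frac{46}{3} = \frac{92}{3} \approx 30.667$)
$v{\left(r \right)} = -276$ ($v{\left(r \right)} = \left(-9\right) \frac{92}{3} = -276$)
$\frac{v{\left(62 \right)}}{\left(-9\right) 17 \left(-8\right) + f} = - \frac{276}{\left(-9\right) 17 \left(-8\right) - 2327} = - \frac{276}{\left(-153\right) \left(-8\right) - 2327} = - \frac{276}{1224 - 2327} = - \frac{276}{-1103} = \left(-276\right) \left(- \frac{1}{1103}\right) = \frac{276}{1103}$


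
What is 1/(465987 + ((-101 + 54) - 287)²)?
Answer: 1/577543 ≈ 1.7315e-6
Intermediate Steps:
1/(465987 + ((-101 + 54) - 287)²) = 1/(465987 + (-47 - 287)²) = 1/(465987 + (-334)²) = 1/(465987 + 111556) = 1/577543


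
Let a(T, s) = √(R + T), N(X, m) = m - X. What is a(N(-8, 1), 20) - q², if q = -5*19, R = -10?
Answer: -9025 + I ≈ -9025.0 + 1.0*I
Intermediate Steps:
a(T, s) = √(-10 + T)
q = -95
a(N(-8, 1), 20) - q² = √(-10 + (1 - 1*(-8))) - 1*(-95)² = √(-10 + (1 + 8)) - 1*9025 = √(-10 + 9) - 9025 = √(-1) - 9025 = I - 9025 = -9025 + I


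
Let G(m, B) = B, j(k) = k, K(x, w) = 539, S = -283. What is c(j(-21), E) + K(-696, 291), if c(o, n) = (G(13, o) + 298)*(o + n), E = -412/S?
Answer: -1379550/283 ≈ -4874.7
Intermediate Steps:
E = 412/283 (E = -412/(-283) = -412*(-1/283) = 412/283 ≈ 1.4558)
c(o, n) = (298 + o)*(n + o) (c(o, n) = (o + 298)*(o + n) = (298 + o)*(n + o))
c(j(-21), E) + K(-696, 291) = ((-21)**2 + 298*(412/283) + 298*(-21) + (412/283)*(-21)) + 539 = (441 + 122776/283 - 6258 - 8652/283) + 539 = -1532087/283 + 539 = -1379550/283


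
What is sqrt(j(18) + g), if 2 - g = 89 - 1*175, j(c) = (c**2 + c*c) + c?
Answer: sqrt(754) ≈ 27.459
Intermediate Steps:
j(c) = c + 2*c**2 (j(c) = (c**2 + c**2) + c = 2*c**2 + c = c + 2*c**2)
g = 88 (g = 2 - (89 - 1*175) = 2 - (89 - 175) = 2 - 1*(-86) = 2 + 86 = 88)
sqrt(j(18) + g) = sqrt(18*(1 + 2*18) + 88) = sqrt(18*(1 + 36) + 88) = sqrt(18*37 + 88) = sqrt(666 + 88) = sqrt(754)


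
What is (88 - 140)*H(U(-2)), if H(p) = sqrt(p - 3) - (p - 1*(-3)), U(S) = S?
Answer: 52 - 52*I*sqrt(5) ≈ 52.0 - 116.28*I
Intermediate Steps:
H(p) = -3 + sqrt(-3 + p) - p (H(p) = sqrt(-3 + p) - (p + 3) = sqrt(-3 + p) - (3 + p) = sqrt(-3 + p) + (-3 - p) = -3 + sqrt(-3 + p) - p)
(88 - 140)*H(U(-2)) = (88 - 140)*(-3 + sqrt(-3 - 2) - 1*(-2)) = -52*(-3 + sqrt(-5) + 2) = -52*(-3 + I*sqrt(5) + 2) = -52*(-1 + I*sqrt(5)) = 52 - 52*I*sqrt(5)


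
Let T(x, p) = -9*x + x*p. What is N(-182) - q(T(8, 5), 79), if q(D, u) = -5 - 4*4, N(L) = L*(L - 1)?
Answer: 33327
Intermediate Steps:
N(L) = L*(-1 + L)
T(x, p) = -9*x + p*x
q(D, u) = -21 (q(D, u) = -5 - 16 = -21)
N(-182) - q(T(8, 5), 79) = -182*(-1 - 182) - 1*(-21) = -182*(-183) + 21 = 33306 + 21 = 33327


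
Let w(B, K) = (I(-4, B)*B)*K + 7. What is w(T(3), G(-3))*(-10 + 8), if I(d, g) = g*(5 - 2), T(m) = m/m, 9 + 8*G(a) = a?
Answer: -5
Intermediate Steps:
G(a) = -9/8 + a/8
T(m) = 1
I(d, g) = 3*g (I(d, g) = g*3 = 3*g)
w(B, K) = 7 + 3*K*B**2 (w(B, K) = ((3*B)*B)*K + 7 = (3*B**2)*K + 7 = 3*K*B**2 + 7 = 7 + 3*K*B**2)
w(T(3), G(-3))*(-10 + 8) = (7 + 3*(-9/8 + (1/8)*(-3))*1**2)*(-10 + 8) = (7 + 3*(-9/8 - 3/8)*1)*(-2) = (7 + 3*(-3/2)*1)*(-2) = (7 - 9/2)*(-2) = (5/2)*(-2) = -5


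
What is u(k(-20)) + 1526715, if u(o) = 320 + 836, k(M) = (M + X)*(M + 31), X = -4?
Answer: 1527871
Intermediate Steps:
k(M) = (-4 + M)*(31 + M) (k(M) = (M - 4)*(M + 31) = (-4 + M)*(31 + M))
u(o) = 1156
u(k(-20)) + 1526715 = 1156 + 1526715 = 1527871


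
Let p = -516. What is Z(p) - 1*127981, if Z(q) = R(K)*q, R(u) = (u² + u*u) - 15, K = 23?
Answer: -666169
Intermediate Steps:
R(u) = -15 + 2*u² (R(u) = (u² + u²) - 15 = 2*u² - 15 = -15 + 2*u²)
Z(q) = 1043*q (Z(q) = (-15 + 2*23²)*q = (-15 + 2*529)*q = (-15 + 1058)*q = 1043*q)
Z(p) - 1*127981 = 1043*(-516) - 1*127981 = -538188 - 127981 = -666169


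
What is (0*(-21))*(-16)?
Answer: 0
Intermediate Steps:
(0*(-21))*(-16) = 0*(-16) = 0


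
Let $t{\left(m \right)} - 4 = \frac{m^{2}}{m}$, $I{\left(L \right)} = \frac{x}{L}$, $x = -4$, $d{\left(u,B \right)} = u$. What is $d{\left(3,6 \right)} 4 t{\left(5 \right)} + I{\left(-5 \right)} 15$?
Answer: $120$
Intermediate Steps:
$I{\left(L \right)} = - \frac{4}{L}$
$t{\left(m \right)} = 4 + m$ ($t{\left(m \right)} = 4 + \frac{m^{2}}{m} = 4 + m$)
$d{\left(3,6 \right)} 4 t{\left(5 \right)} + I{\left(-5 \right)} 15 = 3 \cdot 4 \left(4 + 5\right) + - \frac{4}{-5} \cdot 15 = 12 \cdot 9 + \left(-4\right) \left(- \frac{1}{5}\right) 15 = 108 + \frac{4}{5} \cdot 15 = 108 + 12 = 120$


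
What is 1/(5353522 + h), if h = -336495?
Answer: 1/5017027 ≈ 1.9932e-7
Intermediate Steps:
1/(5353522 + h) = 1/(5353522 - 336495) = 1/5017027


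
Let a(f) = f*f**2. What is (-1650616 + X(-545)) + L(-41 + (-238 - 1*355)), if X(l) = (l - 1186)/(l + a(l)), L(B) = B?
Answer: -267302979460769/161879170 ≈ -1.6513e+6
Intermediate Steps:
a(f) = f**3
X(l) = (-1186 + l)/(l + l**3) (X(l) = (l - 1186)/(l + l**3) = (-1186 + l)/(l + l**3))
(-1650616 + X(-545)) + L(-41 + (-238 - 1*355)) = (-1650616 + (-1186 - 545)/(-545 + (-545)**3)) + (-41 + (-238 - 1*355)) = (-1650616 - 1731/(-545 - 161878625)) + (-41 + (-238 - 355)) = (-1650616 - 1731/(-161879170)) + (-41 - 593) = (-1650616 - 1/161879170*(-1731)) - 634 = (-1650616 + 1731/161879170) - 634 = -267200348066989/161879170 - 634 = -267302979460769/161879170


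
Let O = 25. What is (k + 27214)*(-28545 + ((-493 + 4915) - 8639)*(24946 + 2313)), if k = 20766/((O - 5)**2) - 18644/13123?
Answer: -2056941461496527333/656150 ≈ -3.1349e+12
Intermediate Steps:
k = 132527309/2624600 (k = 20766/((25 - 5)**2) - 18644/13123 = 20766/(20**2) - 18644*1/13123 = 20766/400 - 18644/13123 = 20766*(1/400) - 18644/13123 = 10383/200 - 18644/13123 = 132527309/2624600 ≈ 50.494)
(k + 27214)*(-28545 + ((-493 + 4915) - 8639)*(24946 + 2313)) = (132527309/2624600 + 27214)*(-28545 + ((-493 + 4915) - 8639)*(24946 + 2313)) = 71558391709*(-28545 + (4422 - 8639)*27259)/2624600 = 71558391709*(-28545 - 4217*27259)/2624600 = 71558391709*(-28545 - 114951203)/2624600 = (71558391709/2624600)*(-114979748) = -2056941461496527333/656150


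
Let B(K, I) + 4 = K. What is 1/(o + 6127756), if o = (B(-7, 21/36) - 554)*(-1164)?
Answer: 1/6785416 ≈ 1.4737e-7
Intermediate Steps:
B(K, I) = -4 + K
o = 657660 (o = ((-4 - 7) - 554)*(-1164) = (-11 - 554)*(-1164) = -565*(-1164) = 657660)
1/(o + 6127756) = 1/(657660 + 6127756) = 1/6785416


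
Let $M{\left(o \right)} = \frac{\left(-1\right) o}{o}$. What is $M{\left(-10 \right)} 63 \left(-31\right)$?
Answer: $1953$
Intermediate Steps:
$M{\left(o \right)} = -1$
$M{\left(-10 \right)} 63 \left(-31\right) = \left(-1\right) 63 \left(-31\right) = \left(-63\right) \left(-31\right) = 1953$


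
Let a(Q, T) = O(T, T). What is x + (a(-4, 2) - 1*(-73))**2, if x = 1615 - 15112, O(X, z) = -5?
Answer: -8873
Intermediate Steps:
a(Q, T) = -5
x = -13497
x + (a(-4, 2) - 1*(-73))**2 = -13497 + (-5 - 1*(-73))**2 = -13497 + (-5 + 73)**2 = -13497 + 68**2 = -13497 + 4624 = -8873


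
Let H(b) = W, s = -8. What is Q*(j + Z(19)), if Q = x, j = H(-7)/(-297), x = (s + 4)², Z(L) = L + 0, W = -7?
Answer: 90400/297 ≈ 304.38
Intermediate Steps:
Z(L) = L
H(b) = -7
x = 16 (x = (-8 + 4)² = (-4)² = 16)
j = 7/297 (j = -7/(-297) = -7*(-1/297) = 7/297 ≈ 0.023569)
Q = 16
Q*(j + Z(19)) = 16*(7/297 + 19) = 16*(5650/297) = 90400/297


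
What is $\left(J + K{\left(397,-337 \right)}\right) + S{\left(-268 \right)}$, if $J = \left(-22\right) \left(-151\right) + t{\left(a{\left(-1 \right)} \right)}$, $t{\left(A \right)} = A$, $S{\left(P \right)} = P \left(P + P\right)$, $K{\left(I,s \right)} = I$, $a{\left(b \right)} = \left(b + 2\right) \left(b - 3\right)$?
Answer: $147363$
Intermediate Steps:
$a{\left(b \right)} = \left(-3 + b\right) \left(2 + b\right)$ ($a{\left(b \right)} = \left(2 + b\right) \left(-3 + b\right) = \left(-3 + b\right) \left(2 + b\right)$)
$S{\left(P \right)} = 2 P^{2}$ ($S{\left(P \right)} = P 2 P = 2 P^{2}$)
$J = 3318$ ($J = \left(-22\right) \left(-151\right) - \left(5 - 1\right) = 3322 + \left(-6 + 1 + 1\right) = 3322 - 4 = 3318$)
$\left(J + K{\left(397,-337 \right)}\right) + S{\left(-268 \right)} = \left(3318 + 397\right) + 2 \left(-268\right)^{2} = 3715 + 2 \cdot 71824 = 3715 + 143648 = 147363$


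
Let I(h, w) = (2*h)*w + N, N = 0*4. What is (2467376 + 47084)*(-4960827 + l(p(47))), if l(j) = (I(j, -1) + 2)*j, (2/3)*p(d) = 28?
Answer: -12482460858660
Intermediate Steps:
p(d) = 42 (p(d) = (3/2)*28 = 42)
N = 0
I(h, w) = 2*h*w (I(h, w) = (2*h)*w + 0 = 2*h*w + 0 = 2*h*w)
l(j) = j*(2 - 2*j) (l(j) = (2*j*(-1) + 2)*j = (-2*j + 2)*j = (2 - 2*j)*j = j*(2 - 2*j))
(2467376 + 47084)*(-4960827 + l(p(47))) = (2467376 + 47084)*(-4960827 + 2*42*(1 - 1*42)) = 2514460*(-4960827 + 2*42*(1 - 42)) = 2514460*(-4960827 + 2*42*(-41)) = 2514460*(-4960827 - 3444) = 2514460*(-4964271) = -12482460858660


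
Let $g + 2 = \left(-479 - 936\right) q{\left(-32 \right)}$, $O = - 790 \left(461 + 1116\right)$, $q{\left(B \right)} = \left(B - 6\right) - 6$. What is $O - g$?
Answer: $-1308088$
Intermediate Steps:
$q{\left(B \right)} = -12 + B$ ($q{\left(B \right)} = \left(B - 6\right) - 6 = \left(-6 + B\right) - 6 = -12 + B$)
$O = -1245830$ ($O = \left(-790\right) 1577 = -1245830$)
$g = 62258$ ($g = -2 + \left(-479 - 936\right) \left(-12 - 32\right) = -2 - -62260 = -2 + 62260 = 62258$)
$O - g = -1245830 - 62258 = -1308088$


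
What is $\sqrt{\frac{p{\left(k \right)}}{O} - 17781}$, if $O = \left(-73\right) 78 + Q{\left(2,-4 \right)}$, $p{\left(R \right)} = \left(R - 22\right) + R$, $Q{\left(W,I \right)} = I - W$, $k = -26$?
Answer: $\frac{i \sqrt{5777042682}}{570} \approx 133.35 i$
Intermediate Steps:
$p{\left(R \right)} = -22 + 2 R$ ($p{\left(R \right)} = \left(-22 + R\right) + R = -22 + 2 R$)
$O = -5700$ ($O = \left(-73\right) 78 - 6 = -5694 - 6 = -5700$)
$\sqrt{\frac{p{\left(k \right)}}{O} - 17781} = \sqrt{\frac{-22 + 2 \left(-26\right)}{-5700} - 17781} = \sqrt{\left(-22 - 52\right) \left(- \frac{1}{5700}\right) - 17781} = \sqrt{\left(-74\right) \left(- \frac{1}{5700}\right) - 17781} = \sqrt{\frac{37}{2850} - 17781} = \sqrt{- \frac{50675813}{2850}} = \frac{i \sqrt{5777042682}}{570}$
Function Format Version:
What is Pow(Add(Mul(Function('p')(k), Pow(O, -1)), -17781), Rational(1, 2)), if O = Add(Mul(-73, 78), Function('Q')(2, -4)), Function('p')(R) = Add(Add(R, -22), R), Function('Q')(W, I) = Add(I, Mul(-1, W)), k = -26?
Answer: Mul(Rational(1, 570), I, Pow(5777042682, Rational(1, 2))) ≈ Mul(133.35, I)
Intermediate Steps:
Function('p')(R) = Add(-22, Mul(2, R)) (Function('p')(R) = Add(Add(-22, R), R) = Add(-22, Mul(2, R)))
O = -5700 (O = Add(Mul(-73, 78), Add(-4, Mul(-1, 2))) = Add(-5694, Add(-4, -2)) = Add(-5694, -6) = -5700)
Pow(Add(Mul(Function('p')(k), Pow(O, -1)), -17781), Rational(1, 2)) = Pow(Add(Mul(Add(-22, Mul(2, -26)), Pow(-5700, -1)), -17781), Rational(1, 2)) = Pow(Add(Mul(Add(-22, -52), Rational(-1, 5700)), -17781), Rational(1, 2)) = Pow(Add(Mul(-74, Rational(-1, 5700)), -17781), Rational(1, 2)) = Pow(Add(Rational(37, 2850), -17781), Rational(1, 2)) = Pow(Rational(-50675813, 2850), Rational(1, 2)) = Mul(Rational(1, 570), I, Pow(5777042682, Rational(1, 2)))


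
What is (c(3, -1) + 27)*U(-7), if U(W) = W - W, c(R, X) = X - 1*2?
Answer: 0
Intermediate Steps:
c(R, X) = -2 + X (c(R, X) = X - 2 = -2 + X)
U(W) = 0
(c(3, -1) + 27)*U(-7) = ((-2 - 1) + 27)*0 = (-3 + 27)*0 = 24*0 = 0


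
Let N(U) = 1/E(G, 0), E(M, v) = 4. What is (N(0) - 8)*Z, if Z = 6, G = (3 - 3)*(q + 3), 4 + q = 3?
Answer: -93/2 ≈ -46.500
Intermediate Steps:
q = -1 (q = -4 + 3 = -1)
G = 0 (G = (3 - 3)*(-1 + 3) = 0*2 = 0)
N(U) = ¼ (N(U) = 1/4 = ¼)
(N(0) - 8)*Z = (¼ - 8)*6 = -31/4*6 = -93/2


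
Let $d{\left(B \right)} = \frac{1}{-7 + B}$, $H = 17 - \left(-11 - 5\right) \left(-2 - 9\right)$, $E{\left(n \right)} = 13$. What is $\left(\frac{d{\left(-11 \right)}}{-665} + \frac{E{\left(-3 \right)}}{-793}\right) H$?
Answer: $\frac{631177}{243390} \approx 2.5933$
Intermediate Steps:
$H = -159$ ($H = 17 - \left(-16\right) \left(-11\right) = 17 - 176 = -159$)
$\left(\frac{d{\left(-11 \right)}}{-665} + \frac{E{\left(-3 \right)}}{-793}\right) H = \left(\frac{1}{\left(-7 - 11\right) \left(-665\right)} + \frac{13}{-793}\right) \left(-159\right) = \left(\frac{1}{-18} \left(- \frac{1}{665}\right) + 13 \left(- \frac{1}{793}\right)\right) \left(-159\right) = \left(\left(- \frac{1}{18}\right) \left(- \frac{1}{665}\right) - \frac{1}{61}\right) \left(-159\right) = \left(\frac{1}{11970} - \frac{1}{61}\right) \left(-159\right) = \left(- \frac{11909}{730170}\right) \left(-159\right) = \frac{631177}{243390}$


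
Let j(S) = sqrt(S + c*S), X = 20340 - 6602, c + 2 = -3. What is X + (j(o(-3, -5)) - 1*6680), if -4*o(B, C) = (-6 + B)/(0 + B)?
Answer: 7058 + sqrt(3) ≈ 7059.7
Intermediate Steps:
c = -5 (c = -2 - 3 = -5)
o(B, C) = -(-6 + B)/(4*B) (o(B, C) = -(-6 + B)/(4*(0 + B)) = -(-6 + B)/(4*B))
X = 13738
j(S) = 2*sqrt(-S) (j(S) = sqrt(S - 5*S) = sqrt(-4*S) = 2*sqrt(-S))
X + (j(o(-3, -5)) - 1*6680) = 13738 + (2*sqrt(-(6 - 1*(-3))/(4*(-3))) - 1*6680) = 13738 + (2*sqrt(-(-1)*(6 + 3)/(4*3)) - 6680) = 13738 + (2*sqrt(-(-1)*9/(4*3)) - 6680) = 13738 + (2*sqrt(-1*(-3/4)) - 6680) = 13738 + (2*sqrt(3/4) - 6680) = 13738 + (2*(sqrt(3)/2) - 6680) = 13738 + (sqrt(3) - 6680) = 13738 + (-6680 + sqrt(3)) = 7058 + sqrt(3)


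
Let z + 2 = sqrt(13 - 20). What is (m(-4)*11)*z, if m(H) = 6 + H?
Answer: -44 + 22*I*sqrt(7) ≈ -44.0 + 58.207*I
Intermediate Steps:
z = -2 + I*sqrt(7) (z = -2 + sqrt(13 - 20) = -2 + sqrt(-7) = -2 + I*sqrt(7) ≈ -2.0 + 2.6458*I)
(m(-4)*11)*z = ((6 - 4)*11)*(-2 + I*sqrt(7)) = (2*11)*(-2 + I*sqrt(7)) = 22*(-2 + I*sqrt(7)) = -44 + 22*I*sqrt(7)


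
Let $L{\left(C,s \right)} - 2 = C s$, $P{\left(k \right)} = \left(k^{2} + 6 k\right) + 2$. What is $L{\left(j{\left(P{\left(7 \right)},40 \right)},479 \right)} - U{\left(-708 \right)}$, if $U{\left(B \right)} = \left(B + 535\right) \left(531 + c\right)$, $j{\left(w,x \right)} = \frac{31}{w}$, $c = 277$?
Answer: $\frac{419837}{3} \approx 1.3995 \cdot 10^{5}$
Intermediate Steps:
$P{\left(k \right)} = 2 + k^{2} + 6 k$
$L{\left(C,s \right)} = 2 + C s$
$U{\left(B \right)} = 432280 + 808 B$ ($U{\left(B \right)} = \left(B + 535\right) \left(531 + 277\right) = \left(535 + B\right) 808 = 432280 + 808 B$)
$L{\left(j{\left(P{\left(7 \right)},40 \right)},479 \right)} - U{\left(-708 \right)} = \left(2 + \frac{31}{2 + 7^{2} + 6 \cdot 7} \cdot 479\right) - \left(432280 + 808 \left(-708\right)\right) = \left(2 + \frac{31}{2 + 49 + 42} \cdot 479\right) - \left(432280 - 572064\right) = \left(2 + \frac{31}{93} \cdot 479\right) - -139784 = \left(2 + 31 \cdot \frac{1}{93} \cdot 479\right) + 139784 = \left(2 + \frac{1}{3} \cdot 479\right) + 139784 = \left(2 + \frac{479}{3}\right) + 139784 = \frac{485}{3} + 139784 = \frac{419837}{3}$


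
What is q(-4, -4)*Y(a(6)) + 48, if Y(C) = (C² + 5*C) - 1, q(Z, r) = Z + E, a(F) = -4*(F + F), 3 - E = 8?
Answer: -18519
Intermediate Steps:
E = -5 (E = 3 - 1*8 = 3 - 8 = -5)
a(F) = -8*F
q(Z, r) = -5 + Z (q(Z, r) = Z - 5 = -5 + Z)
Y(C) = -1 + C² + 5*C
q(-4, -4)*Y(a(6)) + 48 = (-5 - 4)*(-1 + (-8*6)² + 5*(-8*6)) + 48 = -9*(-1 + (-48)² + 5*(-48)) + 48 = -9*(-1 + 2304 - 240) + 48 = -9*2063 + 48 = -18567 + 48 = -18519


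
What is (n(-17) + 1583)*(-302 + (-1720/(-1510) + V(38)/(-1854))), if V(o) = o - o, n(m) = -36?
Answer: -70280210/151 ≈ -4.6543e+5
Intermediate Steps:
V(o) = 0
(n(-17) + 1583)*(-302 + (-1720/(-1510) + V(38)/(-1854))) = (-36 + 1583)*(-302 + (-1720/(-1510) + 0/(-1854))) = 1547*(-302 + (-1720*(-1/1510) + 0*(-1/1854))) = 1547*(-302 + (172/151 + 0)) = 1547*(-302 + 172/151) = 1547*(-45430/151) = -70280210/151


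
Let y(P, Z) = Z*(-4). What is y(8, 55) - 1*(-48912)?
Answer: 48692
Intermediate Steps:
y(P, Z) = -4*Z
y(8, 55) - 1*(-48912) = -4*55 - 1*(-48912) = -220 + 48912 = 48692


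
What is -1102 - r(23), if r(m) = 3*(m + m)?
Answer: -1240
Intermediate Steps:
r(m) = 6*m (r(m) = 3*(2*m) = 6*m)
-1102 - r(23) = -1102 - 6*23 = -1102 - 1*138 = -1102 - 138 = -1240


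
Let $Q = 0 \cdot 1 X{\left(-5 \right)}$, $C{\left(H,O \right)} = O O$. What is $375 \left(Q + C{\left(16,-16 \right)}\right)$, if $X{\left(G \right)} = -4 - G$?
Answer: $96000$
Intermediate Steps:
$C{\left(H,O \right)} = O^{2}$
$Q = 0$ ($Q = 0 \cdot 1 \left(-4 - -5\right) = 0 \left(-4 + 5\right) = 0 \cdot 1 = 0$)
$375 \left(Q + C{\left(16,-16 \right)}\right) = 375 \left(0 + \left(-16\right)^{2}\right) = 375 \left(0 + 256\right) = 375 \cdot 256 = 96000$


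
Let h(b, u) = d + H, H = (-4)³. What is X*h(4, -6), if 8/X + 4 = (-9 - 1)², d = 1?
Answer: -21/4 ≈ -5.2500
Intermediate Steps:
X = 1/12 (X = 8/(-4 + (-9 - 1)²) = 8/(-4 + (-10)²) = 8/(-4 + 100) = 8/96 = 8*(1/96) = 1/12 ≈ 0.083333)
H = -64
h(b, u) = -63 (h(b, u) = 1 - 64 = -63)
X*h(4, -6) = (1/12)*(-63) = -21/4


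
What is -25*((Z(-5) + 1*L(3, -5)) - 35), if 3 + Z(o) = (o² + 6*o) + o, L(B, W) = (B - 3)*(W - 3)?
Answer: 1200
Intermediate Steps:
L(B, W) = (-3 + B)*(-3 + W)
Z(o) = -3 + o² + 7*o (Z(o) = -3 + ((o² + 6*o) + o) = -3 + (o² + 7*o) = -3 + o² + 7*o)
-25*((Z(-5) + 1*L(3, -5)) - 35) = -25*(((-3 + (-5)² + 7*(-5)) + 1*(9 - 3*3 - 3*(-5) + 3*(-5))) - 35) = -25*(((-3 + 25 - 35) + 1*(9 - 9 + 15 - 15)) - 35) = -25*((-13 + 1*0) - 35) = -25*((-13 + 0) - 35) = -25*(-13 - 35) = -25*(-48) = 1200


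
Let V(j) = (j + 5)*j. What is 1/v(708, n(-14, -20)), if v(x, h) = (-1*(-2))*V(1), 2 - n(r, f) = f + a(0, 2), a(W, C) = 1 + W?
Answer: 1/12 ≈ 0.083333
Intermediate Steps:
V(j) = j*(5 + j) (V(j) = (5 + j)*j = j*(5 + j))
n(r, f) = 1 - f (n(r, f) = 2 - (f + (1 + 0)) = 2 - (f + 1) = 2 - (1 + f) = 2 + (-1 - f) = 1 - f)
v(x, h) = 12 (v(x, h) = (-1*(-2))*(1*(5 + 1)) = 2*(1*6) = 2*6 = 12)
1/v(708, n(-14, -20)) = 1/12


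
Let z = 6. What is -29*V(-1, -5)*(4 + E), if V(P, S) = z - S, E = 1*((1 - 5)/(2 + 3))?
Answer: -5104/5 ≈ -1020.8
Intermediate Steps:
E = -⅘ (E = 1*(-4/5) = 1*(-4*⅕) = 1*(-⅘) = -⅘ ≈ -0.80000)
V(P, S) = 6 - S
-29*V(-1, -5)*(4 + E) = -29*(6 - 1*(-5))*(4 - ⅘) = -29*(6 + 5)*16/5 = -319*16/5 = -29*176/5 = -5104/5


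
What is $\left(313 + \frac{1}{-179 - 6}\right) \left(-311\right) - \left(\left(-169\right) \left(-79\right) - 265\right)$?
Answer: $- \frac{20429054}{185} \approx -1.1043 \cdot 10^{5}$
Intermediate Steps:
$\left(313 + \frac{1}{-179 - 6}\right) \left(-311\right) - \left(\left(-169\right) \left(-79\right) - 265\right) = \left(313 + \frac{1}{-185}\right) \left(-311\right) - \left(13351 - 265\right) = \left(313 - \frac{1}{185}\right) \left(-311\right) - 13086 = \frac{57904}{185} \left(-311\right) - 13086 = - \frac{18008144}{185} - 13086 = - \frac{20429054}{185}$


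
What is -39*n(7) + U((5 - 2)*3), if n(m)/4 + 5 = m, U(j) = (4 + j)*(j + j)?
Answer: -78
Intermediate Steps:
U(j) = 2*j*(4 + j) (U(j) = (4 + j)*(2*j) = 2*j*(4 + j))
n(m) = -20 + 4*m
-39*n(7) + U((5 - 2)*3) = -39*(-20 + 4*7) + 2*((5 - 2)*3)*(4 + (5 - 2)*3) = -39*(-20 + 28) + 2*(3*3)*(4 + 3*3) = -39*8 + 2*9*(4 + 9) = -312 + 2*9*13 = -312 + 234 = -78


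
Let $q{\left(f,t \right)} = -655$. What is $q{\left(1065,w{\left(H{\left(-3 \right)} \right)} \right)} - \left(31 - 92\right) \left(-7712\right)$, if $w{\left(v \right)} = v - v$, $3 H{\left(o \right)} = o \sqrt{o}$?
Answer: $-471087$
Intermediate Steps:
$H{\left(o \right)} = \frac{o^{\frac{3}{2}}}{3}$ ($H{\left(o \right)} = \frac{o \sqrt{o}}{3} = \frac{o^{\frac{3}{2}}}{3}$)
$w{\left(v \right)} = 0$
$q{\left(1065,w{\left(H{\left(-3 \right)} \right)} \right)} - \left(31 - 92\right) \left(-7712\right) = -655 - \left(31 - 92\right) \left(-7712\right) = -655 - \left(-61\right) \left(-7712\right) = -655 - 470432 = -471087$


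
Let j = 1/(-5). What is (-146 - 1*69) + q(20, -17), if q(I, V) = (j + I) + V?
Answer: -1061/5 ≈ -212.20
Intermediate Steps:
j = -1/5 ≈ -0.20000
q(I, V) = -1/5 + I + V (q(I, V) = (-1/5 + I) + V = -1/5 + I + V)
(-146 - 1*69) + q(20, -17) = (-146 - 1*69) + (-1/5 + 20 - 17) = (-146 - 69) + 14/5 = -215 + 14/5 = -1061/5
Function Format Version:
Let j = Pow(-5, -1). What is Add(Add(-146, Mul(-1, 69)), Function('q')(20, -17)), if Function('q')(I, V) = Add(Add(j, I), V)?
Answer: Rational(-1061, 5) ≈ -212.20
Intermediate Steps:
j = Rational(-1, 5) ≈ -0.20000
Function('q')(I, V) = Add(Rational(-1, 5), I, V) (Function('q')(I, V) = Add(Add(Rational(-1, 5), I), V) = Add(Rational(-1, 5), I, V))
Add(Add(-146, Mul(-1, 69)), Function('q')(20, -17)) = Add(Add(-146, Mul(-1, 69)), Add(Rational(-1, 5), 20, -17)) = Add(Add(-146, -69), Rational(14, 5)) = Add(-215, Rational(14, 5)) = Rational(-1061, 5)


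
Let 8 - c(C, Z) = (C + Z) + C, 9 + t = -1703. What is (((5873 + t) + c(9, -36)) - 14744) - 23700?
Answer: -34257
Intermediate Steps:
t = -1712 (t = -9 - 1703 = -1712)
c(C, Z) = 8 - Z - 2*C (c(C, Z) = 8 - ((C + Z) + C) = 8 - (Z + 2*C) = 8 + (-Z - 2*C) = 8 - Z - 2*C)
(((5873 + t) + c(9, -36)) - 14744) - 23700 = (((5873 - 1712) + (8 - 1*(-36) - 2*9)) - 14744) - 23700 = ((4161 + (8 + 36 - 18)) - 14744) - 23700 = ((4161 + 26) - 14744) - 23700 = (4187 - 14744) - 23700 = -10557 - 23700 = -34257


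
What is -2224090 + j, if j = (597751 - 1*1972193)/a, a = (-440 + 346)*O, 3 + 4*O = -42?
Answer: -4706699234/2115 ≈ -2.2254e+6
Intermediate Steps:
O = -45/4 (O = -¾ + (¼)*(-42) = -¾ - 21/2 = -45/4 ≈ -11.250)
a = 2115/2 (a = (-440 + 346)*(-45/4) = -94*(-45/4) = 2115/2 ≈ 1057.5)
j = -2748884/2115 (j = (597751 - 1*1972193)/(2115/2) = (597751 - 1972193)*(2/2115) = -1374442*2/2115 = -2748884/2115 ≈ -1299.7)
-2224090 + j = -2224090 - 2748884/2115 = -4706699234/2115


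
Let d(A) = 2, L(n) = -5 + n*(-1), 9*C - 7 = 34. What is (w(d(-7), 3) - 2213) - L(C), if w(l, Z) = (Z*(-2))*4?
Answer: -20047/9 ≈ -2227.4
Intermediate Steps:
C = 41/9 (C = 7/9 + (⅑)*34 = 7/9 + 34/9 = 41/9 ≈ 4.5556)
L(n) = -5 - n
w(l, Z) = -8*Z (w(l, Z) = -2*Z*4 = -8*Z)
(w(d(-7), 3) - 2213) - L(C) = (-8*3 - 2213) - (-5 - 1*41/9) = (-24 - 2213) - (-5 - 41/9) = -2237 - 1*(-86/9) = -2237 + 86/9 = -20047/9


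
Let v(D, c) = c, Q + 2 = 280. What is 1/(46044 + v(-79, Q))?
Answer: 1/46322 ≈ 2.1588e-5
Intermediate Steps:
Q = 278 (Q = -2 + 280 = 278)
1/(46044 + v(-79, Q)) = 1/(46044 + 278) = 1/46322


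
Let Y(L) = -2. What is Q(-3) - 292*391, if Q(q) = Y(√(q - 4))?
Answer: -114174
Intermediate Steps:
Q(q) = -2
Q(-3) - 292*391 = -2 - 292*391 = -2 - 114172 = -114174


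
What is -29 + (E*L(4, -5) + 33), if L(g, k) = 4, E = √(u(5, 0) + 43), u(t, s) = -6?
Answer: 4 + 4*√37 ≈ 28.331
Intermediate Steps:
E = √37 (E = √(-6 + 43) = √37 ≈ 6.0828)
-29 + (E*L(4, -5) + 33) = -29 + (√37*4 + 33) = -29 + (4*√37 + 33) = -29 + (33 + 4*√37) = 4 + 4*√37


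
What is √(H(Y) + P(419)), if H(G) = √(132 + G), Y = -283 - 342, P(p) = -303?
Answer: √(-303 + I*√493) ≈ 0.63735 + 17.419*I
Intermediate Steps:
Y = -625
√(H(Y) + P(419)) = √(√(132 - 625) - 303) = √(√(-493) - 303) = √(I*√493 - 303) = √(-303 + I*√493)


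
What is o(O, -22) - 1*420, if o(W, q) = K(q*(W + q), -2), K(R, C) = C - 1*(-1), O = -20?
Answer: -421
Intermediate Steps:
K(R, C) = 1 + C (K(R, C) = C + 1 = 1 + C)
o(W, q) = -1 (o(W, q) = 1 - 2 = -1)
o(O, -22) - 1*420 = -1 - 1*420 = -1 - 420 = -421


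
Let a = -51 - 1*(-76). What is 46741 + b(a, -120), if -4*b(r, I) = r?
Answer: 186939/4 ≈ 46735.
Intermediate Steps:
a = 25 (a = -51 + 76 = 25)
b(r, I) = -r/4
46741 + b(a, -120) = 46741 - 1/4*25 = 46741 - 25/4 = 186939/4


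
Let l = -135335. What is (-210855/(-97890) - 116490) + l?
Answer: -1643395893/6526 ≈ -2.5182e+5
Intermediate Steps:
(-210855/(-97890) - 116490) + l = (-210855/(-97890) - 116490) - 135335 = (-210855*(-1/97890) - 116490) - 135335 = (14057/6526 - 116490) - 135335 = -760199683/6526 - 135335 = -1643395893/6526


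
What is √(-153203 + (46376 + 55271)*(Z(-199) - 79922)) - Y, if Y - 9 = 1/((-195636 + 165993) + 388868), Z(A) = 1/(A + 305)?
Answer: -3233026/359225 + 5*I*√3651243269214/106 ≈ -9.0 + 90133.0*I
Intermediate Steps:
Z(A) = 1/(305 + A)
Y = 3233026/359225 (Y = 9 + 1/((-195636 + 165993) + 388868) = 9 + 1/(-29643 + 388868) = 9 + 1/359225 = 3233026/359225 ≈ 9.0000)
√(-153203 + (46376 + 55271)*(Z(-199) - 79922)) - Y = √(-153203 + (46376 + 55271)*(1/(305 - 199) - 79922)) - 1*3233026/359225 = √(-153203 + 101647*(1/106 - 79922)) - 3233026/359225 = √(-153203 + 101647*(-8471731/106)) - 3233026/359225 = √(-153203 - 861126040957/106) - 3233026/359225 = √(-861142280475/106) - 3233026/359225 = 5*I*√3651243269214/106 - 3233026/359225 = -3233026/359225 + 5*I*√3651243269214/106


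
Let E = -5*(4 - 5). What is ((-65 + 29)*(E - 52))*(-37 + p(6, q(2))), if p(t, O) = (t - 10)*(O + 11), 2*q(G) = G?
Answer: -143820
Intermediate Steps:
E = 5 (E = -5*(-1) = 5)
q(G) = G/2
p(t, O) = (-10 + t)*(11 + O)
((-65 + 29)*(E - 52))*(-37 + p(6, q(2))) = ((-65 + 29)*(5 - 52))*(-37 + (-110 - 5*2 + 11*6 + ((½)*2)*6)) = (-36*(-47))*(-37 + (-110 - 10*1 + 66 + 1*6)) = 1692*(-37 + (-110 - 10 + 66 + 6)) = 1692*(-37 - 48) = 1692*(-85) = -143820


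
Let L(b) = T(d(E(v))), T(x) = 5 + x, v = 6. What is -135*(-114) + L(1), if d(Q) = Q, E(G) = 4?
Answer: 15399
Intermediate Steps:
L(b) = 9 (L(b) = 5 + 4 = 9)
-135*(-114) + L(1) = -135*(-114) + 9 = 15390 + 9 = 15399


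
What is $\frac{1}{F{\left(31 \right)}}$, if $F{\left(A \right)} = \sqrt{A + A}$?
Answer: $\frac{\sqrt{62}}{62} \approx 0.127$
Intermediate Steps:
$F{\left(A \right)} = \sqrt{2} \sqrt{A}$ ($F{\left(A \right)} = \sqrt{2 A} = \sqrt{2} \sqrt{A}$)
$\frac{1}{F{\left(31 \right)}} = \frac{1}{\sqrt{2} \sqrt{31}} = \frac{1}{\sqrt{62}} = \frac{\sqrt{62}}{62}$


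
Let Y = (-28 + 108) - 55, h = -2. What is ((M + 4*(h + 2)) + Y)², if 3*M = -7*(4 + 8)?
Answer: 9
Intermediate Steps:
Y = 25 (Y = 80 - 55 = 25)
M = -28 (M = (-7*(4 + 8))/3 = (-7*12)/3 = (⅓)*(-84) = -28)
((M + 4*(h + 2)) + Y)² = ((-28 + 4*(-2 + 2)) + 25)² = ((-28 + 4*0) + 25)² = ((-28 + 0) + 25)² = (-28 + 25)² = (-3)² = 9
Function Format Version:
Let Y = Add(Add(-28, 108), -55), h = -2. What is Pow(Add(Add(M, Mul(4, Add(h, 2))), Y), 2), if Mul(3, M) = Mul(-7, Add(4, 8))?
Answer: 9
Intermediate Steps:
Y = 25 (Y = Add(80, -55) = 25)
M = -28 (M = Mul(Rational(1, 3), Mul(-7, Add(4, 8))) = Mul(Rational(1, 3), Mul(-7, 12)) = Mul(Rational(1, 3), -84) = -28)
Pow(Add(Add(M, Mul(4, Add(h, 2))), Y), 2) = Pow(Add(Add(-28, Mul(4, Add(-2, 2))), 25), 2) = Pow(Add(Add(-28, Mul(4, 0)), 25), 2) = Pow(Add(Add(-28, 0), 25), 2) = Pow(Add(-28, 25), 2) = Pow(-3, 2) = 9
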